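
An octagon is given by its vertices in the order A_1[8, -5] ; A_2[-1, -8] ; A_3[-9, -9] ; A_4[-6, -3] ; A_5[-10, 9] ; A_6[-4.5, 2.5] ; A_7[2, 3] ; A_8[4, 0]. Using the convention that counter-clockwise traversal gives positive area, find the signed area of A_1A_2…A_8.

Cross-terms: -69, -63, -27, -84, 15.5, -18.5, -12, -20  ⇒  Σ = -278
Signed area = Σ/2 = -139 (negative ⇒ clockwise traversal).

-139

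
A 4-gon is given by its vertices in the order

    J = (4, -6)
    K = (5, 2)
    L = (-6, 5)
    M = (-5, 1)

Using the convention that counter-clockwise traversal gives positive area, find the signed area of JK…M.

60

Apply the shoelace formula: 2A = Σ (x_i·y_{i+1} − x_{i+1}·y_i), indices taken mod 4.
Σ = (38) + (37) + (19) + (26) = 120
Signed area = Σ/2 = 60 (positive ⇒ counter-clockwise traversal).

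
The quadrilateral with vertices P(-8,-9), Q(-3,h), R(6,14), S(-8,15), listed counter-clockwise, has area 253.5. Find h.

Write out the shoelace sum; only the two edges meeting at Q involve h:
2·Area = [((-8)·h − (-3)·(-9)) + ((-3)·14 − 6·h)] + 394
       = -14·h + 325 = 507
⇒ h = -13.

-13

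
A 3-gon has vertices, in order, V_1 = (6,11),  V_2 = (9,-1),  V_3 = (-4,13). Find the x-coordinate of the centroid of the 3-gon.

Apply the surveyor's formula. First the cross-terms c_i = x_i·y_{i+1} − x_{i+1}·y_i:
  -105, 113, -122  ⇒  2A = -114, A = -57.
Then Σ (x_i + x_{i+1})·c_i = -1254, so x̄ = -1254 / (6·(-57)) = 11/3.

11/3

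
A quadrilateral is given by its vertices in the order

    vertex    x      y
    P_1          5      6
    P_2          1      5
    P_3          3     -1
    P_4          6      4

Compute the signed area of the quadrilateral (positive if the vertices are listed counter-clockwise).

18.5

Cross-terms: 19, -16, 18, 16  ⇒  Σ = 37
Signed area = Σ/2 = 18.5 (positive ⇒ counter-clockwise traversal).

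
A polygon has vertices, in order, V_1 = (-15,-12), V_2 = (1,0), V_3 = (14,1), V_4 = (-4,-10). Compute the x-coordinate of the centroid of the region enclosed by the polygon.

Apply Gauss's area formula. First the cross-terms c_i = x_i·y_{i+1} − x_{i+1}·y_i:
  12, 1, -136, -102  ⇒  2A = -225, A = -112.5.
Then Σ (x_i + x_{i+1})·c_i = 425, so x̄ = 425 / (6·(-112.5)) = -17/27.

-17/27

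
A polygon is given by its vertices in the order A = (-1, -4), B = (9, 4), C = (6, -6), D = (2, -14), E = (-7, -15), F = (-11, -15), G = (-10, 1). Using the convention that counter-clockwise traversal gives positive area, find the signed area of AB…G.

-213

Apply the shoelace (surveyor's) formula: 2A = Σ (x_i·y_{i+1} − x_{i+1}·y_i), indices taken mod 7.
Cross-terms: 32, -78, -72, -128, -60, -161, 41  ⇒  Σ = -426
Signed area = Σ/2 = -213 (negative ⇒ clockwise traversal).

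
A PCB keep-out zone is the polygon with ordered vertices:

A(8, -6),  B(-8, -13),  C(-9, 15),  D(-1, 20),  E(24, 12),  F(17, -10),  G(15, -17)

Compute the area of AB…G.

791.5

Σ = (-152) + (-237) + (-165) + (-492) + (-444) + (-139) + (46) = -1583
Area = |Σ|/2 = 791.5.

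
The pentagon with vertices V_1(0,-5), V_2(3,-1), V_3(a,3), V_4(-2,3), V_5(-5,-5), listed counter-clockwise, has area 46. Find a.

3

The doubled signed area Σ (x_i y_{i+1} − x_{i+1} y_i) is linear in a.
With a=0 it equals 80; the coefficient of a is 4 (from the two edges through V_3).
So 4·a + 80 = 2·46 = 92 ⇒ a = 3.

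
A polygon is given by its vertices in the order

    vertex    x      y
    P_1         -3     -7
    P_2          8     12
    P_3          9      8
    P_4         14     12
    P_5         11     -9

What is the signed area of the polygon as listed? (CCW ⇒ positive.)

Apply Gauss's area formula: 2A = Σ (x_i·y_{i+1} − x_{i+1}·y_i), indices taken mod 5.
Σ = (20) + (-44) + (-4) + (-258) + (-104) = -390
Signed area = Σ/2 = -195 (negative ⇒ clockwise traversal).

-195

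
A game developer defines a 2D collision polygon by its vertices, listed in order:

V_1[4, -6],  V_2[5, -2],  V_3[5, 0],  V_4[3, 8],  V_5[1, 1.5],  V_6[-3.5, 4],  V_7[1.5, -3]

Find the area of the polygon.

Apply the surveyor's formula: 2A = Σ (x_i·y_{i+1} − x_{i+1}·y_i), indices taken mod 7.
V_1→V_2: (4)(-2) − (5)(-6) = 22
V_2→V_3: (5)(0) − (5)(-2) = 10
V_3→V_4: (5)(8) − (3)(0) = 40
V_4→V_5: (3)(1.5) − (1)(8) = -3.5
V_5→V_6: (1)(4) − (-3.5)(1.5) = 9.25
V_6→V_7: (-3.5)(-3) − (1.5)(4) = 4.5
V_7→V_1: (1.5)(-6) − (4)(-3) = 3
Σ = 85.25
Area = |Σ|/2 = 42.625.

42.625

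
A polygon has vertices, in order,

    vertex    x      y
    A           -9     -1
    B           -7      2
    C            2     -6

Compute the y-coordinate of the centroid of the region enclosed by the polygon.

Apply the surveyor's formula. First the cross-terms c_i = x_i·y_{i+1} − x_{i+1}·y_i:
  -25, 38, -56  ⇒  2A = -43, A = -21.5.
Then Σ (y_i + y_{i+1})·c_i = 215, so ȳ = 215 / (6·(-21.5)) = -5/3.

-5/3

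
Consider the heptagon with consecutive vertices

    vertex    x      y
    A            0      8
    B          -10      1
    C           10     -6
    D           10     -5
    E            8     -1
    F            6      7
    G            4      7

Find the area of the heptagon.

Σ = (80) + (50) + (10) + (30) + (62) + (14) + (32) = 278
Area = |Σ|/2 = 139.

139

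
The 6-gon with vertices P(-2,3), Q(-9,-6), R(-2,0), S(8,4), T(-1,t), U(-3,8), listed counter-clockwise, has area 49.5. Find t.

Write out the shoelace sum; only the two edges meeting at T involve t:
2·Area = [(8·t − (-1)·4) + ((-1)·8 − (-3)·t)] + 26
       = 11·t + 22 = 99
⇒ t = 7.

7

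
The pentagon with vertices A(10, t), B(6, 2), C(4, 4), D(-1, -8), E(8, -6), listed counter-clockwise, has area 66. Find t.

-3

The doubled signed area Σ (x_i y_{i+1} − x_{i+1} y_i) is linear in t.
With t=0 it equals 138; the coefficient of t is 2 (from the two edges through A).
So 2·t + 138 = 2·66 = 132 ⇒ t = -3.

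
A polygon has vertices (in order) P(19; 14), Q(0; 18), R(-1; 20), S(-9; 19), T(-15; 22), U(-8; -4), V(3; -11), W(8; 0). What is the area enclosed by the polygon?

Σ = (342) + (18) + (161) + (87) + (236) + (100) + (88) + (112) = 1144
Area = |Σ|/2 = 572.

572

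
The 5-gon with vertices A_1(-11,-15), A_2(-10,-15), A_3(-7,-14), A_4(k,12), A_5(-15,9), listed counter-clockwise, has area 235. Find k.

0

The doubled signed area Σ (x_i y_{i+1} − x_{i+1} y_i) is linear in k.
With k=0 it equals 470; the coefficient of k is 23 (from the two edges through A_4).
So 23·k + 470 = 2·235 = 470 ⇒ k = 0.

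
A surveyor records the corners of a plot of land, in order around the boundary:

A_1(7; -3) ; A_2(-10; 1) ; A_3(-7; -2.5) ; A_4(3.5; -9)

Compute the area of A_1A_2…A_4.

Apply the shoelace formula: 2A = Σ (x_i·y_{i+1} − x_{i+1}·y_i), indices taken mod 4.
Σ = (-23) + (32) + (71.75) + (52.5) = 133.25
Area = |Σ|/2 = 66.625.

66.625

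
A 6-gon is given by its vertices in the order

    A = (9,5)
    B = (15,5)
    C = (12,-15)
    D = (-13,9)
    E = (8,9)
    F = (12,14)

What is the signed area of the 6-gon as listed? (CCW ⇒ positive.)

-326.5

Apply Gauss's area formula: 2A = Σ (x_i·y_{i+1} − x_{i+1}·y_i), indices taken mod 6.
Cross-terms: -30, -285, -87, -189, 4, -66  ⇒  Σ = -653
Signed area = Σ/2 = -326.5 (negative ⇒ clockwise traversal).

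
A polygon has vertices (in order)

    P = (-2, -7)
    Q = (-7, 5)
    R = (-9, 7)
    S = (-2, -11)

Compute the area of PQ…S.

Apply the surveyor's formula: 2A = Σ (x_i·y_{i+1} − x_{i+1}·y_i), indices taken mod 4.
P→Q: (-2)(5) − (-7)(-7) = -59
Q→R: (-7)(7) − (-9)(5) = -4
R→S: (-9)(-11) − (-2)(7) = 113
S→P: (-2)(-7) − (-2)(-11) = -8
Σ = 42
Area = |Σ|/2 = 21.

21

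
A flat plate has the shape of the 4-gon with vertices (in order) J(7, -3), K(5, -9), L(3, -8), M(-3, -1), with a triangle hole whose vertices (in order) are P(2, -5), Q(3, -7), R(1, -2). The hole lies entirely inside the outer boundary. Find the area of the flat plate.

35.5

Outer boundary:
Apply the shoelace formula: 2A = Σ (x_i·y_{i+1} − x_{i+1}·y_i), indices taken mod 4.
J→K: (7)(-9) − (5)(-3) = -48
K→L: (5)(-8) − (3)(-9) = -13
L→M: (3)(-1) − (-3)(-8) = -27
M→J: (-3)(-3) − (7)(-1) = 16
Σ = -72
Area = |Σ|/2 = 36.
Hole:
Apply the surveyor's formula: 2A = Σ (x_i·y_{i+1} − x_{i+1}·y_i), indices taken mod 3.
Cross-terms: 1, 1, -1  ⇒  Σ = 1
Area = |Σ|/2 = 0.5.
Net area = 36 − 0.5 = 35.5.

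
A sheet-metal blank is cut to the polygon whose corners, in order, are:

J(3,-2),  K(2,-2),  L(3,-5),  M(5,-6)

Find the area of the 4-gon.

Σ = (-2) + (-4) + (7) + (8) = 9
Area = |Σ|/2 = 4.5.

4.5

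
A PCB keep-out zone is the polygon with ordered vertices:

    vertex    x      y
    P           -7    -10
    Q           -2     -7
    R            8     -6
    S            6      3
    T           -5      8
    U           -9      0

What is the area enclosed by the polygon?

Apply the surveyor's formula: 2A = Σ (x_i·y_{i+1} − x_{i+1}·y_i), indices taken mod 6.
Σ = (29) + (68) + (60) + (63) + (72) + (90) = 382
Area = |Σ|/2 = 191.

191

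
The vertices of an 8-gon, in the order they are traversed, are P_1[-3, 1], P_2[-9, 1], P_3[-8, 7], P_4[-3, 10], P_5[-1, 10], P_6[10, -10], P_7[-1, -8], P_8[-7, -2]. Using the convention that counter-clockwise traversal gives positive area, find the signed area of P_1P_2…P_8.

-187.5

Apply the shoelace formula: 2A = Σ (x_i·y_{i+1} − x_{i+1}·y_i), indices taken mod 8.
Σ = (6) + (-55) + (-59) + (-20) + (-90) + (-90) + (-54) + (-13) = -375
Signed area = Σ/2 = -187.5 (negative ⇒ clockwise traversal).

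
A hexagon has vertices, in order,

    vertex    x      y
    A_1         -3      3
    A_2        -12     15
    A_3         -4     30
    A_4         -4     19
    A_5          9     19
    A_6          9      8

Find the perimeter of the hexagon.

|A_1A_2| = √((-9)² + (12)²) = √225 = 15
|A_2A_3| = √((8)² + (15)²) = √289 = 17
|A_3A_4| = √((0)² + (-11)²) = √121 = 11
|A_4A_5| = √((13)² + (0)²) = √169 = 13
|A_5A_6| = √((0)² + (-11)²) = √121 = 11
|A_6A_1| = √((-12)² + (-5)²) = √169 = 13
Perimeter = 15 + 17 + 11 + 13 + 11 + 13 = 80.

80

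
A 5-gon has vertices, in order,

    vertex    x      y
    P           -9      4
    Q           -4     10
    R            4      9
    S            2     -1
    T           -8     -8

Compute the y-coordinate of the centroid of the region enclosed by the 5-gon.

Apply Gauss's area formula. First the cross-terms c_i = x_i·y_{i+1} − x_{i+1}·y_i:
  -74, -76, -22, -24, -104  ⇒  2A = -300, A = -150.
Then Σ (y_i + y_{i+1})·c_i = -2024, so ȳ = -2024 / (6·(-150)) = 506/225.

506/225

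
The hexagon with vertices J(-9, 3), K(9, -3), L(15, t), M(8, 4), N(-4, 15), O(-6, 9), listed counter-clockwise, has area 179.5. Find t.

Write out the shoelace sum; only the two edges meeting at L involve t:
2·Area = [(9·t − 15·(-3)) + (15·4 − 8·t)] + 253
       = 1·t + 358 = 359
⇒ t = 1.

1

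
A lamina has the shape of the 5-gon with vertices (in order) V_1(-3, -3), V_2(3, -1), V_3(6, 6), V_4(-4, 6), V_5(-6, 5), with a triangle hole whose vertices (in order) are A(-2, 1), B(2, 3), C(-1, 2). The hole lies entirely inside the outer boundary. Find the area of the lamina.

71.5

Outer boundary:
Cross-terms: 12, 24, 60, 16, 33  ⇒  Σ = 145
Area = |Σ|/2 = 72.5.
Hole:
Apply Gauss's area formula: 2A = Σ (x_i·y_{i+1} − x_{i+1}·y_i), indices taken mod 3.
A→B: (-2)(3) − (2)(1) = -8
B→C: (2)(2) − (-1)(3) = 7
C→A: (-1)(1) − (-2)(2) = 3
Σ = 2
Area = |Σ|/2 = 1.
Net area = 72.5 − 1 = 71.5.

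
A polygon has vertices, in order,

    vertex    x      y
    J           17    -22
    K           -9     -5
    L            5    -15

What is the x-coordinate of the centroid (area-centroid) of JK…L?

Apply the surveyor's formula. First the cross-terms c_i = x_i·y_{i+1} − x_{i+1}·y_i:
  -283, 160, 145  ⇒  2A = 22, A = 11.
Then Σ (x_i + x_{i+1})·c_i = 286, so x̄ = 286 / (6·11) = 13/3.

13/3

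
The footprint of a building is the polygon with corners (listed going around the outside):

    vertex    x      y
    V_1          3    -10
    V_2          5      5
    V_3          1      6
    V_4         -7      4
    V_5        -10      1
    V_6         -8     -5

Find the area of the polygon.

161

Apply Gauss's area formula: 2A = Σ (x_i·y_{i+1} − x_{i+1}·y_i), indices taken mod 6.
Σ = (65) + (25) + (46) + (33) + (58) + (95) = 322
Area = |Σ|/2 = 161.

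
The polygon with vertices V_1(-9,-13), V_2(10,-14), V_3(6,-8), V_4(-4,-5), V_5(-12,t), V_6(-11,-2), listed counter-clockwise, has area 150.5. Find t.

Write out the shoelace sum; only the two edges meeting at V_5 involve t:
2·Area = [((-4)·t − (-12)·(-5)) + ((-12)·(-2) − (-11)·t)] + 323
       = 7·t + 287 = 301
⇒ t = 2.

2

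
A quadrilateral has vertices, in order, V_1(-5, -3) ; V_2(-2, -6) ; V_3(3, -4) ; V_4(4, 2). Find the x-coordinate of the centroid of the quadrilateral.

Apply Gauss's area formula. First the cross-terms c_i = x_i·y_{i+1} − x_{i+1}·y_i:
  24, 26, 22, -2  ⇒  2A = 70, A = 35.
Then Σ (x_i + x_{i+1})·c_i = 14, so x̄ = 14 / (6·35) = 1/15.

1/15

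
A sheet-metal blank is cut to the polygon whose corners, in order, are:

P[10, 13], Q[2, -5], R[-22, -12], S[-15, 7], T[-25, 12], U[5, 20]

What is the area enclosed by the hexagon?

622

Σ = (-76) + (-134) + (-334) + (-5) + (-560) + (-135) = -1244
Area = |Σ|/2 = 622.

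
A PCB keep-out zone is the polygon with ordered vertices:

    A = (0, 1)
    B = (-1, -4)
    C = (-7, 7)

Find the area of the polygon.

A→B: (0)(-4) − (-1)(1) = 1
B→C: (-1)(7) − (-7)(-4) = -35
C→A: (-7)(1) − (0)(7) = -7
Σ = -41
Area = |Σ|/2 = 20.5.

20.5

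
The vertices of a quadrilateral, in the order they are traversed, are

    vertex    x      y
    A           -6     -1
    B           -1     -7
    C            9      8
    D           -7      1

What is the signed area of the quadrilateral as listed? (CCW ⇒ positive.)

87

Apply the shoelace (surveyor's) formula: 2A = Σ (x_i·y_{i+1} − x_{i+1}·y_i), indices taken mod 4.
A→B: (-6)(-7) − (-1)(-1) = 41
B→C: (-1)(8) − (9)(-7) = 55
C→D: (9)(1) − (-7)(8) = 65
D→A: (-7)(-1) − (-6)(1) = 13
Σ = 174
Signed area = Σ/2 = 87 (positive ⇒ counter-clockwise traversal).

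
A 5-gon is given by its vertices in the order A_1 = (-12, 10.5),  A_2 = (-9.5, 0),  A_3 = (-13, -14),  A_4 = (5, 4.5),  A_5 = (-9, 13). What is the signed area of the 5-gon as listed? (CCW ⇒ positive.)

Apply the shoelace (surveyor's) formula: 2A = Σ (x_i·y_{i+1} − x_{i+1}·y_i), indices taken mod 5.
Cross-terms: 99.75, 133, 11.5, 105.5, 61.5  ⇒  Σ = 411.25
Signed area = Σ/2 = 205.625 (positive ⇒ counter-clockwise traversal).

205.625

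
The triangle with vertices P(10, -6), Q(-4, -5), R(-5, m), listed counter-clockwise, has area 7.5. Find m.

The doubled signed area Σ (x_i y_{i+1} − x_{i+1} y_i) is linear in m.
With m=0 it equals -69; the coefficient of m is -14 (from the two edges through R).
So -14·m + -69 = 2·7.5 = 15 ⇒ m = -6.

-6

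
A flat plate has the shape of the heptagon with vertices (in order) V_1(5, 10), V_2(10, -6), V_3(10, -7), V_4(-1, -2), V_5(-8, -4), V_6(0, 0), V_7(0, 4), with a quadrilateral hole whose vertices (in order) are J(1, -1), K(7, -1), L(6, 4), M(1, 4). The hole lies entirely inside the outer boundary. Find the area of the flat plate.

72

Outer boundary:
Apply Gauss's area formula: 2A = Σ (x_i·y_{i+1} − x_{i+1}·y_i), indices taken mod 7.
Σ = (-130) + (-10) + (-27) + (-12) + (0) + (0) + (-20) = -199
Area = |Σ|/2 = 99.5.
Hole:
J→K: (1)(-1) − (7)(-1) = 6
K→L: (7)(4) − (6)(-1) = 34
L→M: (6)(4) − (1)(4) = 20
M→J: (1)(-1) − (1)(4) = -5
Σ = 55
Area = |Σ|/2 = 27.5.
Net area = 99.5 − 27.5 = 72.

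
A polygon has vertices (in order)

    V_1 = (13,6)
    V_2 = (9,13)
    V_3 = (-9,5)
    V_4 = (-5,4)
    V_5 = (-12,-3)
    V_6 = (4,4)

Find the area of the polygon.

Σ = (115) + (162) + (-11) + (63) + (-36) + (-28) = 265
Area = |Σ|/2 = 132.5.

132.5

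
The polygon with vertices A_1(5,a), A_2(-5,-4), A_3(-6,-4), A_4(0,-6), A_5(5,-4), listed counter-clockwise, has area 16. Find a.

The doubled signed area Σ (x_i y_{i+1} − x_{i+1} y_i) is linear in a.
With a=0 it equals 62; the coefficient of a is 10 (from the two edges through A_1).
So 10·a + 62 = 2·16 = 32 ⇒ a = -3.

-3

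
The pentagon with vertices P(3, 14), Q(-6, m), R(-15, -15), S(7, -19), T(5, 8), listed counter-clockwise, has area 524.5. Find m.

16

Write out the shoelace sum; only the two edges meeting at Q involve m:
2·Area = [(3·m − (-6)·14) + ((-6)·(-15) − (-15)·m)] + 587
       = 18·m + 761 = 1049
⇒ m = 16.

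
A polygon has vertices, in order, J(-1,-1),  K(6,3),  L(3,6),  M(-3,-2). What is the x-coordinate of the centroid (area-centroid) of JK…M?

254/129

Apply Gauss's area formula. First the cross-terms c_i = x_i·y_{i+1} − x_{i+1}·y_i:
  3, 27, 12, 1  ⇒  2A = 43, A = 21.5.
Then Σ (x_i + x_{i+1})·c_i = 254, so x̄ = 254 / (6·21.5) = 254/129.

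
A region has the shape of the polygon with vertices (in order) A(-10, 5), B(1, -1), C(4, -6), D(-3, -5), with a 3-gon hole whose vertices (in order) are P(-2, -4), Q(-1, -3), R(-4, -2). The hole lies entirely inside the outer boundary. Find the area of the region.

Outer boundary:
Apply the shoelace formula: 2A = Σ (x_i·y_{i+1} − x_{i+1}·y_i), indices taken mod 4.
A→B: (-10)(-1) − (1)(5) = 5
B→C: (1)(-6) − (4)(-1) = -2
C→D: (4)(-5) − (-3)(-6) = -38
D→A: (-3)(5) − (-10)(-5) = -65
Σ = -100
Area = |Σ|/2 = 50.
Hole:
Σ = (2) + (-10) + (12) = 4
Area = |Σ|/2 = 2.
Net area = 50 − 2 = 48.

48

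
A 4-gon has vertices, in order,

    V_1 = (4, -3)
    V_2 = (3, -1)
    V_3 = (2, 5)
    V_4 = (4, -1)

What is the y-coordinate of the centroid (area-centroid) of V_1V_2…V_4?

1/3

Apply Gauss's area formula. First the cross-terms c_i = x_i·y_{i+1} − x_{i+1}·y_i:
  5, 17, -22, -8  ⇒  2A = -8, A = -4.
Then Σ (y_i + y_{i+1})·c_i = -8, so ȳ = -8 / (6·(-4)) = 1/3.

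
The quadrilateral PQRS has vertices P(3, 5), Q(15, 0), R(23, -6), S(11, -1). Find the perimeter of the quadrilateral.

46

|PQ| = √((12)² + (-5)²) = √169 = 13
|QR| = √((8)² + (-6)²) = √100 = 10
|RS| = √((-12)² + (5)²) = √169 = 13
|SP| = √((-8)² + (6)²) = √100 = 10
Perimeter = 13 + 10 + 13 + 10 = 46.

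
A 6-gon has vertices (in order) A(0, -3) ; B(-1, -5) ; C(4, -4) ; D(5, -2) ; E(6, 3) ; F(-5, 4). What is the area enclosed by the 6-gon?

57

Σ = (-3) + (24) + (12) + (27) + (39) + (15) = 114
Area = |Σ|/2 = 57.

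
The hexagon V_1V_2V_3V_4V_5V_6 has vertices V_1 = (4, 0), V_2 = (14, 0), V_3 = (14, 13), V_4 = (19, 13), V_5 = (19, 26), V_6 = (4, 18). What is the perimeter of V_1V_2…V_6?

76

|V_1V_2| = √((10)² + (0)²) = √100 = 10
|V_2V_3| = √((0)² + (13)²) = √169 = 13
|V_3V_4| = √((5)² + (0)²) = √25 = 5
|V_4V_5| = √((0)² + (13)²) = √169 = 13
|V_5V_6| = √((-15)² + (-8)²) = √289 = 17
|V_6V_1| = √((0)² + (-18)²) = √324 = 18
Perimeter = 10 + 13 + 5 + 13 + 17 + 18 = 76.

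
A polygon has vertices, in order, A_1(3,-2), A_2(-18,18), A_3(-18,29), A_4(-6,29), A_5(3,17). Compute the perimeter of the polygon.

|A_1A_2| = √((-21)² + (20)²) = √841 = 29
|A_2A_3| = √((0)² + (11)²) = √121 = 11
|A_3A_4| = √((12)² + (0)²) = √144 = 12
|A_4A_5| = √((9)² + (-12)²) = √225 = 15
|A_5A_1| = √((0)² + (-19)²) = √361 = 19
Perimeter = 29 + 11 + 12 + 15 + 19 = 86.

86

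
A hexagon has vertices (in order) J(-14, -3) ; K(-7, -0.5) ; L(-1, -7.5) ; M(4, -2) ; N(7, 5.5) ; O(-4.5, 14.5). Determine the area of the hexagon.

224.375

Apply the shoelace formula: 2A = Σ (x_i·y_{i+1} − x_{i+1}·y_i), indices taken mod 6.
Σ = (-14) + (52) + (32) + (36) + (126.25) + (216.5) = 448.75
Area = |Σ|/2 = 224.375.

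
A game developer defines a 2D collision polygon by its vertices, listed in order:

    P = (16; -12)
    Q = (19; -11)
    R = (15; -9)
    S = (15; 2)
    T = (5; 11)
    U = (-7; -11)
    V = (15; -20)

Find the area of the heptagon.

416.5

Apply the surveyor's formula: 2A = Σ (x_i·y_{i+1} − x_{i+1}·y_i), indices taken mod 7.
Σ = (52) + (-6) + (165) + (155) + (22) + (305) + (140) = 833
Area = |Σ|/2 = 416.5.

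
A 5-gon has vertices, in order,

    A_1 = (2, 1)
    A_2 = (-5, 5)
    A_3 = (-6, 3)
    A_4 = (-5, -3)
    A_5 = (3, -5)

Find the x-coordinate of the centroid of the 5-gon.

-96/55

Apply the shoelace (surveyor's) formula. First the cross-terms c_i = x_i·y_{i+1} − x_{i+1}·y_i:
  15, 15, 33, 34, 13  ⇒  2A = 110, A = 55.
Then Σ (x_i + x_{i+1})·c_i = -576, so x̄ = -576 / (6·55) = -96/55.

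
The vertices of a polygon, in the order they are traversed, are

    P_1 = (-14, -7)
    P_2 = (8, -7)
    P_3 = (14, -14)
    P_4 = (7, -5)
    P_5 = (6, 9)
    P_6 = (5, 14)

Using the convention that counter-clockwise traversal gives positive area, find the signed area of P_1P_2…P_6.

230.5

Σ = (154) + (-14) + (28) + (93) + (39) + (161) = 461
Signed area = Σ/2 = 230.5 (positive ⇒ counter-clockwise traversal).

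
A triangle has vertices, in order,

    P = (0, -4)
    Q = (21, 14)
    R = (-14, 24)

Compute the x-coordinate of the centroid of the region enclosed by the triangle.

Apply the shoelace formula. First the cross-terms c_i = x_i·y_{i+1} − x_{i+1}·y_i:
  84, 700, 56  ⇒  2A = 840, A = 420.
Then Σ (x_i + x_{i+1})·c_i = 5880, so x̄ = 5880 / (6·420) = 7/3.

7/3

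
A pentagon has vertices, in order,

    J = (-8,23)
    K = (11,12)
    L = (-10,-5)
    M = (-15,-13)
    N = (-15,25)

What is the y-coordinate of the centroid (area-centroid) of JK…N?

Apply the surveyor's formula. First the cross-terms c_i = x_i·y_{i+1} − x_{i+1}·y_i:
  -349, 65, 55, -570, -145  ⇒  2A = -944, A = -472.
Then Σ (y_i + y_{i+1})·c_i = -26550, so ȳ = -26550 / (6·(-472)) = 9.375.

9.375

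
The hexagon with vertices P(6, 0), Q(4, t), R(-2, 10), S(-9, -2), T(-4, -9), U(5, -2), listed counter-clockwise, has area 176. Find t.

The doubled signed area Σ (x_i y_{i+1} − x_{i+1} y_i) is linear in t.
With t=0 it equals 272; the coefficient of t is 8 (from the two edges through Q).
So 8·t + 272 = 2·176 = 352 ⇒ t = 10.

10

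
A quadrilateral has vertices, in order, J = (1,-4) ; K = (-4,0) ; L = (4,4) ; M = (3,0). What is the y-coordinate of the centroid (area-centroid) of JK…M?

0

Apply Gauss's area formula. First the cross-terms c_i = x_i·y_{i+1} − x_{i+1}·y_i:
  -16, -16, -12, -12  ⇒  2A = -56, A = -28.
Then Σ (y_i + y_{i+1})·c_i = 0, so ȳ = 0 / (6·(-28)) = 0.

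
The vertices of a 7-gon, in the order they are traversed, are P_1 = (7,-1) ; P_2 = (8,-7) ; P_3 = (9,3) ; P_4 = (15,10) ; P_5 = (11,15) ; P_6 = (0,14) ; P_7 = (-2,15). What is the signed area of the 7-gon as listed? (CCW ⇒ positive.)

142.5

Apply the shoelace formula: 2A = Σ (x_i·y_{i+1} − x_{i+1}·y_i), indices taken mod 7.
Cross-terms: -41, 87, 45, 115, 154, 28, -103  ⇒  Σ = 285
Signed area = Σ/2 = 142.5 (positive ⇒ counter-clockwise traversal).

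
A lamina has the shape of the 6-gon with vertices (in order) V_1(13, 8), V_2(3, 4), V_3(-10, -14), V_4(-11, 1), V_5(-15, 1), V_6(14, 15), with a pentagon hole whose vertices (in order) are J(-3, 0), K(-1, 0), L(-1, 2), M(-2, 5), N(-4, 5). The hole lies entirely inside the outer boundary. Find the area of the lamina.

Outer boundary:
Σ = (28) + (-2) + (-164) + (4) + (-239) + (-83) = -456
Area = |Σ|/2 = 228.
Hole:
Σ = (0) + (-2) + (-1) + (10) + (15) = 22
Area = |Σ|/2 = 11.
Net area = 228 − 11 = 217.

217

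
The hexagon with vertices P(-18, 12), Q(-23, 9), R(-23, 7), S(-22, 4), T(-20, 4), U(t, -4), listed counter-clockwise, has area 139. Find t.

7

The doubled signed area Σ (x_i y_{i+1} − x_{i+1} y_i) is linear in t.
With t=0 it equals 222; the coefficient of t is 8 (from the two edges through U).
So 8·t + 222 = 2·139 = 278 ⇒ t = 7.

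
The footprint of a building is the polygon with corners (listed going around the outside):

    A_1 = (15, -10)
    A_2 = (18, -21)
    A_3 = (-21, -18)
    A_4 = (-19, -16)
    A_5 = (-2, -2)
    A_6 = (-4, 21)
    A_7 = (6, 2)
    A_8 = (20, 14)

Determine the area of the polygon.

725

Apply the shoelace (surveyor's) formula: 2A = Σ (x_i·y_{i+1} − x_{i+1}·y_i), indices taken mod 8.
A_1→A_2: (15)(-21) − (18)(-10) = -135
A_2→A_3: (18)(-18) − (-21)(-21) = -765
A_3→A_4: (-21)(-16) − (-19)(-18) = -6
A_4→A_5: (-19)(-2) − (-2)(-16) = 6
A_5→A_6: (-2)(21) − (-4)(-2) = -50
A_6→A_7: (-4)(2) − (6)(21) = -134
A_7→A_8: (6)(14) − (20)(2) = 44
A_8→A_1: (20)(-10) − (15)(14) = -410
Σ = -1450
Area = |Σ|/2 = 725.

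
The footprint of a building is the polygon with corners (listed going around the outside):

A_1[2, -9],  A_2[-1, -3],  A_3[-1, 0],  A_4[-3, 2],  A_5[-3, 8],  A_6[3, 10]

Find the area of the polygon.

69.5

Apply the shoelace (surveyor's) formula: 2A = Σ (x_i·y_{i+1} − x_{i+1}·y_i), indices taken mod 6.
Σ = (-15) + (-3) + (-2) + (-18) + (-54) + (-47) = -139
Area = |Σ|/2 = 69.5.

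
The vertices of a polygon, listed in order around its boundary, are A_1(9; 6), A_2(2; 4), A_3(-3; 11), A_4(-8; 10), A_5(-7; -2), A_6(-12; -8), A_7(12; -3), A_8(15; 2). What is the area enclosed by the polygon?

253.5

Apply the surveyor's formula: 2A = Σ (x_i·y_{i+1} − x_{i+1}·y_i), indices taken mod 8.
Cross-terms: 24, 34, 58, 86, 32, 132, 69, 72  ⇒  Σ = 507
Area = |Σ|/2 = 253.5.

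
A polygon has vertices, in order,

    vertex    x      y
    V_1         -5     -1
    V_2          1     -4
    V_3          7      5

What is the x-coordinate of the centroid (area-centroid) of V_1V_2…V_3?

1

Apply the surveyor's formula. First the cross-terms c_i = x_i·y_{i+1} − x_{i+1}·y_i:
  21, 33, 18  ⇒  2A = 72, A = 36.
Then Σ (x_i + x_{i+1})·c_i = 216, so x̄ = 216 / (6·36) = 1.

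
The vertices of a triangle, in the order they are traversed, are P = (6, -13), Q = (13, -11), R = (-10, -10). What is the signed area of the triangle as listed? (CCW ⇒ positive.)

26.5

Apply the shoelace (surveyor's) formula: 2A = Σ (x_i·y_{i+1} − x_{i+1}·y_i), indices taken mod 3.
Σ = (103) + (-240) + (190) = 53
Signed area = Σ/2 = 26.5 (positive ⇒ counter-clockwise traversal).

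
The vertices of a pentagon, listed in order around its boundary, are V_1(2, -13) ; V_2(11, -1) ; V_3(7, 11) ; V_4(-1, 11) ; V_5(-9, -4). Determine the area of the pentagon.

292.5

Apply the shoelace formula: 2A = Σ (x_i·y_{i+1} − x_{i+1}·y_i), indices taken mod 5.
Σ = (141) + (128) + (88) + (103) + (125) = 585
Area = |Σ|/2 = 292.5.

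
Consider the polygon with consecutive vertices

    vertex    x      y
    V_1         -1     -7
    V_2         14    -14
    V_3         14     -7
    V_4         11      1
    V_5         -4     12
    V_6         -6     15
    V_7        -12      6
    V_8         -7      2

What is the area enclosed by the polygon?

Apply the surveyor's formula: 2A = Σ (x_i·y_{i+1} − x_{i+1}·y_i), indices taken mod 8.
Cross-terms: 112, 98, 91, 136, 12, 144, 18, 51  ⇒  Σ = 662
Area = |Σ|/2 = 331.

331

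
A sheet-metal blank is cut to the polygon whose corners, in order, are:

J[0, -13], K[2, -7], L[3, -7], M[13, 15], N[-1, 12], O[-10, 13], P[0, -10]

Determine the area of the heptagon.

Σ = (26) + (7) + (136) + (171) + (107) + (100) + (0) = 547
Area = |Σ|/2 = 273.5.

273.5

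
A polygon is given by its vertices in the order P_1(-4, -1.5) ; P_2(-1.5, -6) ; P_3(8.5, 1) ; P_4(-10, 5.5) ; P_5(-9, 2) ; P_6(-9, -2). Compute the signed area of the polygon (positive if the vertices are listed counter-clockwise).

99.5

Apply Gauss's area formula: 2A = Σ (x_i·y_{i+1} − x_{i+1}·y_i), indices taken mod 6.
Σ = (21.75) + (49.5) + (56.75) + (29.5) + (36) + (5.5) = 199
Signed area = Σ/2 = 99.5 (positive ⇒ counter-clockwise traversal).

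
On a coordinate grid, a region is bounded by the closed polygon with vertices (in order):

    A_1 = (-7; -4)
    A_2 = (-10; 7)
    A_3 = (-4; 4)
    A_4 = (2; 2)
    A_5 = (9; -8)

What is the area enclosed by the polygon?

121.5

Cross-terms: -89, -12, -16, -34, -92  ⇒  Σ = -243
Area = |Σ|/2 = 121.5.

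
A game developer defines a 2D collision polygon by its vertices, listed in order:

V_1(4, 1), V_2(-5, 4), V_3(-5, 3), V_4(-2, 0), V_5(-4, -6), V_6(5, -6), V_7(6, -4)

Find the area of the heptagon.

68

Apply the surveyor's formula: 2A = Σ (x_i·y_{i+1} − x_{i+1}·y_i), indices taken mod 7.
Σ = (21) + (5) + (6) + (12) + (54) + (16) + (22) = 136
Area = |Σ|/2 = 68.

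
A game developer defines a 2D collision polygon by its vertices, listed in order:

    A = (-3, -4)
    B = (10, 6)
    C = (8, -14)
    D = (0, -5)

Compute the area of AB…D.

110.5

Σ = (22) + (-188) + (-40) + (-15) = -221
Area = |Σ|/2 = 110.5.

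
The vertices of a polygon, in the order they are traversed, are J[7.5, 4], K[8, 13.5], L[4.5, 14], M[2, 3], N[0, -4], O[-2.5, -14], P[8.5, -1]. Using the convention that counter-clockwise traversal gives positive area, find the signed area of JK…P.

Σ = (69.25) + (51.25) + (-14.5) + (-8) + (-10) + (121.5) + (41.5) = 251
Signed area = Σ/2 = 125.5 (positive ⇒ counter-clockwise traversal).

125.5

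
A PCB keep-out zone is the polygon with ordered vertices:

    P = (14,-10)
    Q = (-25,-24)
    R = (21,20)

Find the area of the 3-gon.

536

Apply the shoelace (surveyor's) formula: 2A = Σ (x_i·y_{i+1} − x_{i+1}·y_i), indices taken mod 3.
Cross-terms: -586, 4, -490  ⇒  Σ = -1072
Area = |Σ|/2 = 536.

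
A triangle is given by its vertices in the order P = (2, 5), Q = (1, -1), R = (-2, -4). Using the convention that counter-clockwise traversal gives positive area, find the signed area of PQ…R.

Apply the shoelace formula: 2A = Σ (x_i·y_{i+1} − x_{i+1}·y_i), indices taken mod 3.
Σ = (-7) + (-6) + (-2) = -15
Signed area = Σ/2 = -7.5 (negative ⇒ clockwise traversal).

-7.5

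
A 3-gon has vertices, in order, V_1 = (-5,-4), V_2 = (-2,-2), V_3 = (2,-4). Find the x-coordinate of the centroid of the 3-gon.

-5/3

Apply the surveyor's formula. First the cross-terms c_i = x_i·y_{i+1} − x_{i+1}·y_i:
  2, 12, -28  ⇒  2A = -14, A = -7.
Then Σ (x_i + x_{i+1})·c_i = 70, so x̄ = 70 / (6·(-7)) = -5/3.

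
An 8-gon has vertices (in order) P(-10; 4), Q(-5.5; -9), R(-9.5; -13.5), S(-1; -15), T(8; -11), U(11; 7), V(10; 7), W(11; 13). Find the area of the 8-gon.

385.875

Σ = (112) + (-11.25) + (129) + (131) + (177) + (7) + (53) + (174) = 771.75
Area = |Σ|/2 = 385.875.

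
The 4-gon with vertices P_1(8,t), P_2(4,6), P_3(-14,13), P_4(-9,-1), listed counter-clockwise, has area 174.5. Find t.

-2

Write out the shoelace sum; only the two edges meeting at P_1 involve t:
2·Area = [((-9)·t − 8·(-1)) + (8·6 − 4·t)] + 267
       = -13·t + 323 = 349
⇒ t = -2.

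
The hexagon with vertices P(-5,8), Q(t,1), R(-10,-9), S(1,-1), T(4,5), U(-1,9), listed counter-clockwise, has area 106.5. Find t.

Write out the shoelace sum; only the two edges meeting at Q involve t:
2·Area = [((-5)·1 − t·8) + (t·(-9) − (-10)·1)] + 106
       = -17·t + 111 = 213
⇒ t = -6.

-6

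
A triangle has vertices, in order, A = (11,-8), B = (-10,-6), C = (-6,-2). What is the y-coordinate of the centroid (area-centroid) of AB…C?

-16/3

Apply the surveyor's formula. First the cross-terms c_i = x_i·y_{i+1} − x_{i+1}·y_i:
  -146, -16, 70  ⇒  2A = -92, A = -46.
Then Σ (y_i + y_{i+1})·c_i = 1472, so ȳ = 1472 / (6·(-46)) = -16/3.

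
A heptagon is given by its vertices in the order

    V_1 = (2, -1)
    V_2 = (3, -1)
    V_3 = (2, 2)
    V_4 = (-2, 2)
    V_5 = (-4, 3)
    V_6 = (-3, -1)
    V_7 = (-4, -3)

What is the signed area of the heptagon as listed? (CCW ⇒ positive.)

V_1→V_2: (2)(-1) − (3)(-1) = 1
V_2→V_3: (3)(2) − (2)(-1) = 8
V_3→V_4: (2)(2) − (-2)(2) = 8
V_4→V_5: (-2)(3) − (-4)(2) = 2
V_5→V_6: (-4)(-1) − (-3)(3) = 13
V_6→V_7: (-3)(-3) − (-4)(-1) = 5
V_7→V_1: (-4)(-1) − (2)(-3) = 10
Σ = 47
Signed area = Σ/2 = 23.5 (positive ⇒ counter-clockwise traversal).

23.5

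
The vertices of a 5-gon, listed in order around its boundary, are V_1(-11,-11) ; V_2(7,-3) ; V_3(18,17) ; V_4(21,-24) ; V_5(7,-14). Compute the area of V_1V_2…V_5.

431.5

Apply the surveyor's formula: 2A = Σ (x_i·y_{i+1} − x_{i+1}·y_i), indices taken mod 5.
V_1→V_2: (-11)(-3) − (7)(-11) = 110
V_2→V_3: (7)(17) − (18)(-3) = 173
V_3→V_4: (18)(-24) − (21)(17) = -789
V_4→V_5: (21)(-14) − (7)(-24) = -126
V_5→V_1: (7)(-11) − (-11)(-14) = -231
Σ = -863
Area = |Σ|/2 = 431.5.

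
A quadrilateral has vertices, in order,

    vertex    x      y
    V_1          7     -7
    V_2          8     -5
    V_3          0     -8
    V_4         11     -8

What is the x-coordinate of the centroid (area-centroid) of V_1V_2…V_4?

131/24

Apply the shoelace (surveyor's) formula. First the cross-terms c_i = x_i·y_{i+1} − x_{i+1}·y_i:
  21, -64, 88, -21  ⇒  2A = 24, A = 12.
Then Σ (x_i + x_{i+1})·c_i = 393, so x̄ = 393 / (6·12) = 131/24.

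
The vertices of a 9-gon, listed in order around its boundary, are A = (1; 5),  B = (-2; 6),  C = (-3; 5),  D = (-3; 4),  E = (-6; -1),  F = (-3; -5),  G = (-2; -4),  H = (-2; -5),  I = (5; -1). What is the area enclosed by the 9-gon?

Apply the shoelace (surveyor's) formula: 2A = Σ (x_i·y_{i+1} − x_{i+1}·y_i), indices taken mod 9.
Σ = (16) + (8) + (3) + (27) + (27) + (2) + (2) + (27) + (26) = 138
Area = |Σ|/2 = 69.

69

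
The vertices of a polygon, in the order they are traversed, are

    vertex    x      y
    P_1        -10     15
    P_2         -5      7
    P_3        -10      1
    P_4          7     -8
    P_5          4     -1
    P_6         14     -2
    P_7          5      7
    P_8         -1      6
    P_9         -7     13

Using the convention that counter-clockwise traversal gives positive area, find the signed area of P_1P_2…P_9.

Apply the surveyor's formula: 2A = Σ (x_i·y_{i+1} − x_{i+1}·y_i), indices taken mod 9.
P_1→P_2: (-10)(7) − (-5)(15) = 5
P_2→P_3: (-5)(1) − (-10)(7) = 65
P_3→P_4: (-10)(-8) − (7)(1) = 73
P_4→P_5: (7)(-1) − (4)(-8) = 25
P_5→P_6: (4)(-2) − (14)(-1) = 6
P_6→P_7: (14)(7) − (5)(-2) = 108
P_7→P_8: (5)(6) − (-1)(7) = 37
P_8→P_9: (-1)(13) − (-7)(6) = 29
P_9→P_1: (-7)(15) − (-10)(13) = 25
Σ = 373
Signed area = Σ/2 = 186.5 (positive ⇒ counter-clockwise traversal).

186.5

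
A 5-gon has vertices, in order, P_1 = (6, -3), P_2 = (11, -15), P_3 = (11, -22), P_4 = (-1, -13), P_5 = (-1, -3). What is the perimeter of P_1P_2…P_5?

52

|P_1P_2| = √((5)² + (-12)²) = √169 = 13
|P_2P_3| = √((0)² + (-7)²) = √49 = 7
|P_3P_4| = √((-12)² + (9)²) = √225 = 15
|P_4P_5| = √((0)² + (10)²) = √100 = 10
|P_5P_1| = √((7)² + (0)²) = √49 = 7
Perimeter = 13 + 7 + 15 + 10 + 7 = 52.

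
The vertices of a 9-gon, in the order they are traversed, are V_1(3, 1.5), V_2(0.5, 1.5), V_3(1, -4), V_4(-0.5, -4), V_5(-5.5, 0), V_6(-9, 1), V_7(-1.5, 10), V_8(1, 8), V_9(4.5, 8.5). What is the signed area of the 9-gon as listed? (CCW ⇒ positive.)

-95

Σ = (3.75) + (-3.5) + (-6) + (-22) + (-5.5) + (-88.5) + (-22) + (-27.5) + (-18.75) = -190
Signed area = Σ/2 = -95 (negative ⇒ clockwise traversal).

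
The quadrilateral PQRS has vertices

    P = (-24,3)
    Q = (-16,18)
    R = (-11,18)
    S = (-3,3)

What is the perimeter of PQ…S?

60

|PQ| = √((8)² + (15)²) = √289 = 17
|QR| = √((5)² + (0)²) = √25 = 5
|RS| = √((8)² + (-15)²) = √289 = 17
|SP| = √((-21)² + (0)²) = √441 = 21
Perimeter = 17 + 5 + 17 + 21 = 60.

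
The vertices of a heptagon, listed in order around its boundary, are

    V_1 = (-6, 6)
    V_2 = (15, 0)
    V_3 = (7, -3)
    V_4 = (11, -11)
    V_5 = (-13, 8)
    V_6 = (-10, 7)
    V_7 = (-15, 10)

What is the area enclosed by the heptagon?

Apply the surveyor's formula: 2A = Σ (x_i·y_{i+1} − x_{i+1}·y_i), indices taken mod 7.
Σ = (-90) + (-45) + (-44) + (-55) + (-11) + (5) + (-30) = -270
Area = |Σ|/2 = 135.

135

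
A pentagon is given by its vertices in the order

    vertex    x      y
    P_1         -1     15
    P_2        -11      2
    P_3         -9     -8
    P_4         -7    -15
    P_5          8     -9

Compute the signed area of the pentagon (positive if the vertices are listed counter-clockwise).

321

Σ = (163) + (106) + (79) + (183) + (111) = 642
Signed area = Σ/2 = 321 (positive ⇒ counter-clockwise traversal).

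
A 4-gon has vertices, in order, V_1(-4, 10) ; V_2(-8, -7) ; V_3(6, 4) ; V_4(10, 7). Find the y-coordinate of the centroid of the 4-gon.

Apply the shoelace formula. First the cross-terms c_i = x_i·y_{i+1} − x_{i+1}·y_i:
  108, 10, 2, 128  ⇒  2A = 248, A = 124.
Then Σ (y_i + y_{i+1})·c_i = 2492, so ȳ = 2492 / (6·124) = 623/186.

623/186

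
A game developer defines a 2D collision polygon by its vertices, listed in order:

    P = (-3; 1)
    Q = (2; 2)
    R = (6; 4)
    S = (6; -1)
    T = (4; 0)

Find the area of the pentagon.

17

Σ = (-8) + (-4) + (-30) + (4) + (4) = -34
Area = |Σ|/2 = 17.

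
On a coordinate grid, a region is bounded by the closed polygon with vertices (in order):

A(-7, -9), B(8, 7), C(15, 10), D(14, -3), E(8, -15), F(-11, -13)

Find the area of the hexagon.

Apply Gauss's area formula: 2A = Σ (x_i·y_{i+1} − x_{i+1}·y_i), indices taken mod 6.
Cross-terms: 23, -25, -185, -186, -269, 8  ⇒  Σ = -634
Area = |Σ|/2 = 317.

317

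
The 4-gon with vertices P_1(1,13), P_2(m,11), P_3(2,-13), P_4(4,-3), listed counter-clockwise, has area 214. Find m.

Write out the shoelace sum; only the two edges meeting at P_2 involve m:
2·Area = [(1·11 − m·13) + (m·(-13) − 2·11)] + 101
       = -26·m + 90 = 428
⇒ m = -13.

-13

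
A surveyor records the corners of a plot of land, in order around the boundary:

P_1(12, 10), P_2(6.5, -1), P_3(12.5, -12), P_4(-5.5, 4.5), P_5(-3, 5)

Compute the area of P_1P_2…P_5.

128.125

Apply the shoelace (surveyor's) formula: 2A = Σ (x_i·y_{i+1} − x_{i+1}·y_i), indices taken mod 5.
P_1→P_2: (12)(-1) − (6.5)(10) = -77
P_2→P_3: (6.5)(-12) − (12.5)(-1) = -65.5
P_3→P_4: (12.5)(4.5) − (-5.5)(-12) = -9.75
P_4→P_5: (-5.5)(5) − (-3)(4.5) = -14
P_5→P_1: (-3)(10) − (12)(5) = -90
Σ = -256.25
Area = |Σ|/2 = 128.125.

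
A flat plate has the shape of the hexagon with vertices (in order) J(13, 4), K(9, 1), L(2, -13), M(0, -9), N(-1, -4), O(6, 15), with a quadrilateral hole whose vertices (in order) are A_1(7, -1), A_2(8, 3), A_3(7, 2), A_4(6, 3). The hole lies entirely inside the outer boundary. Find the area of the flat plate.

Outer boundary:
J→K: (13)(1) − (9)(4) = -23
K→L: (9)(-13) − (2)(1) = -119
L→M: (2)(-9) − (0)(-13) = -18
M→N: (0)(-4) − (-1)(-9) = -9
N→O: (-1)(15) − (6)(-4) = 9
O→J: (6)(4) − (13)(15) = -171
Σ = -331
Area = |Σ|/2 = 165.5.
Hole:
Cross-terms: 29, -5, 9, -27  ⇒  Σ = 6
Area = |Σ|/2 = 3.
Net area = 165.5 − 3 = 162.5.

162.5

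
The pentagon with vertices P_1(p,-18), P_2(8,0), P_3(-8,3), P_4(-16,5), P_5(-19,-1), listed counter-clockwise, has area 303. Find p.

-23

Write out the shoelace sum; only the two edges meeting at P_1 involve p:
2·Area = [((-19)·(-18) − p·(-1)) + (p·0 − 8·(-18))] + 143
       = 1·p + 629 = 606
⇒ p = -23.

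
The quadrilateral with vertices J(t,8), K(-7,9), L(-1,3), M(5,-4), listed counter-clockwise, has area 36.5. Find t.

Write out the shoelace sum; only the two edges meeting at J involve t:
2·Area = [(5·8 − t·(-4)) + (t·9 − (-7)·8)] + -23
       = 13·t + 73 = 73
⇒ t = 0.

0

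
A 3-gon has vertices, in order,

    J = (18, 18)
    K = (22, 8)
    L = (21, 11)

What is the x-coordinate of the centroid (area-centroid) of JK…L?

61/3

Apply the shoelace formula. First the cross-terms c_i = x_i·y_{i+1} − x_{i+1}·y_i:
  -252, 74, 180  ⇒  2A = 2, A = 1.
Then Σ (x_i + x_{i+1})·c_i = 122, so x̄ = 122 / (6·1) = 61/3.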